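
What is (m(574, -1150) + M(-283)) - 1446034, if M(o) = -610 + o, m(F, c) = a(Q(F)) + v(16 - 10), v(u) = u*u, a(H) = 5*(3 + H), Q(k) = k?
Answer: -1444006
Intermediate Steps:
a(H) = 15 + 5*H
v(u) = u²
m(F, c) = 51 + 5*F (m(F, c) = (15 + 5*F) + (16 - 10)² = (15 + 5*F) + 6² = (15 + 5*F) + 36 = 51 + 5*F)
(m(574, -1150) + M(-283)) - 1446034 = ((51 + 5*574) + (-610 - 283)) - 1446034 = ((51 + 2870) - 893) - 1446034 = (2921 - 893) - 1446034 = 2028 - 1446034 = -1444006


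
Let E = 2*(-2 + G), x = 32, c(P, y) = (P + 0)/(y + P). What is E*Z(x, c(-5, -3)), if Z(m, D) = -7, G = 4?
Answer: -28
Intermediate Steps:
c(P, y) = P/(P + y)
E = 4 (E = 2*(-2 + 4) = 2*2 = 4)
E*Z(x, c(-5, -3)) = 4*(-7) = -28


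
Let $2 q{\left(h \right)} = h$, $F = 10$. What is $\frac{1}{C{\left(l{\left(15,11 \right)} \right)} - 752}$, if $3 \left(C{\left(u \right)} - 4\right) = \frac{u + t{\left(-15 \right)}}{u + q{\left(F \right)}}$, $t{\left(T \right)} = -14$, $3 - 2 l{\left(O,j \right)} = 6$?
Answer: $- \frac{21}{15739} \approx -0.0013343$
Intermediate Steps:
$l{\left(O,j \right)} = - \frac{3}{2}$ ($l{\left(O,j \right)} = \frac{3}{2} - 3 = - \frac{3}{2}$)
$q{\left(h \right)} = \frac{h}{2}$
$C{\left(u \right)} = 4 + \frac{-14 + u}{3 \left(5 + u\right)}$ ($C{\left(u \right)} = 4 + \frac{\left(u - 14\right) \frac{1}{u + \frac{1}{2} \cdot 10}}{3} = 4 + \frac{\left(-14 + u\right) \frac{1}{u + 5}}{3} = 4 + \frac{\left(-14 + u\right) \frac{1}{5 + u}}{3} = 4 + \frac{\frac{1}{5 + u} \left(-14 + u\right)}{3} = 4 + \frac{-14 + u}{3 \left(5 + u\right)}$)
$\frac{1}{C{\left(l{\left(15,11 \right)} \right)} - 752} = \frac{1}{\frac{46 + 13 \left(- \frac{3}{2}\right)}{3 \left(5 - \frac{3}{2}\right)} - 752} = \frac{1}{\frac{46 - \frac{39}{2}}{3 \cdot \frac{7}{2}} - 752} = \frac{1}{\frac{1}{3} \cdot \frac{2}{7} \cdot \frac{53}{2} - 752} = \frac{1}{\frac{53}{21} - 752} = \frac{1}{- \frac{15739}{21}} = - \frac{21}{15739}$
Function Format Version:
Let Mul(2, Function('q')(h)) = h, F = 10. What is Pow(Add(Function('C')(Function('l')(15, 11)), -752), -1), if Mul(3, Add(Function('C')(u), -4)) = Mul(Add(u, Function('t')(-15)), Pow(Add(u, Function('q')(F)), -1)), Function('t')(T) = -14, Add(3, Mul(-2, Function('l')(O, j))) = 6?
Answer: Rational(-21, 15739) ≈ -0.0013343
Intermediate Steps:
Function('l')(O, j) = Rational(-3, 2) (Function('l')(O, j) = Add(Rational(3, 2), Mul(Rational(-1, 2), 6)) = Add(Rational(3, 2), -3) = Rational(-3, 2))
Function('q')(h) = Mul(Rational(1, 2), h)
Function('C')(u) = Add(4, Mul(Rational(1, 3), Pow(Add(5, u), -1), Add(-14, u))) (Function('C')(u) = Add(4, Mul(Rational(1, 3), Mul(Add(u, -14), Pow(Add(u, Mul(Rational(1, 2), 10)), -1)))) = Add(4, Mul(Rational(1, 3), Mul(Add(-14, u), Pow(Add(u, 5), -1)))) = Add(4, Mul(Rational(1, 3), Mul(Add(-14, u), Pow(Add(5, u), -1)))) = Add(4, Mul(Rational(1, 3), Mul(Pow(Add(5, u), -1), Add(-14, u)))) = Add(4, Mul(Rational(1, 3), Pow(Add(5, u), -1), Add(-14, u))))
Pow(Add(Function('C')(Function('l')(15, 11)), -752), -1) = Pow(Add(Mul(Rational(1, 3), Pow(Add(5, Rational(-3, 2)), -1), Add(46, Mul(13, Rational(-3, 2)))), -752), -1) = Pow(Add(Mul(Rational(1, 3), Pow(Rational(7, 2), -1), Add(46, Rational(-39, 2))), -752), -1) = Pow(Add(Mul(Rational(1, 3), Rational(2, 7), Rational(53, 2)), -752), -1) = Pow(Add(Rational(53, 21), -752), -1) = Pow(Rational(-15739, 21), -1) = Rational(-21, 15739)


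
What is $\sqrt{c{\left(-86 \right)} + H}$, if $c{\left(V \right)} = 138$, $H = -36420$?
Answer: $i \sqrt{36282} \approx 190.48 i$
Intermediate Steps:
$\sqrt{c{\left(-86 \right)} + H} = \sqrt{138 - 36420} = \sqrt{-36282} = i \sqrt{36282}$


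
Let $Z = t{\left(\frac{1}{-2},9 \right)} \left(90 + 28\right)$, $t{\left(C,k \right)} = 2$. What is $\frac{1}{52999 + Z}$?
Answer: $\frac{1}{53235} \approx 1.8785 \cdot 10^{-5}$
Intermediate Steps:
$Z = 236$ ($Z = 2 \left(90 + 28\right) = 2 \cdot 118 = 236$)
$\frac{1}{52999 + Z} = \frac{1}{52999 + 236} = \frac{1}{53235}$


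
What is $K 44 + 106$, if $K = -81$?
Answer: $-3458$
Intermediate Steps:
$K 44 + 106 = \left(-81\right) 44 + 106 = -3564 + 106 = -3458$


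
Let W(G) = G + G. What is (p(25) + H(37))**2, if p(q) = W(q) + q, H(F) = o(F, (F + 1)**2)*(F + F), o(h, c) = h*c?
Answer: 15632115340009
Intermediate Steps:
W(G) = 2*G
o(h, c) = c*h
H(F) = 2*F**2*(1 + F)**2 (H(F) = ((F + 1)**2*F)*(F + F) = ((1 + F)**2*F)*(2*F) = (F*(1 + F)**2)*(2*F) = 2*F**2*(1 + F)**2)
p(q) = 3*q (p(q) = 2*q + q = 3*q)
(p(25) + H(37))**2 = (3*25 + 2*37**2*(1 + 37)**2)**2 = (75 + 2*1369*38**2)**2 = (75 + 2*1369*1444)**2 = (75 + 3953672)**2 = 3953747**2 = 15632115340009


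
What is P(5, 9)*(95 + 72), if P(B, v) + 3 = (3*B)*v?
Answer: 22044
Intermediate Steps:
P(B, v) = -3 + 3*B*v (P(B, v) = -3 + (3*B)*v = -3 + 3*B*v)
P(5, 9)*(95 + 72) = (-3 + 3*5*9)*(95 + 72) = (-3 + 135)*167 = 132*167 = 22044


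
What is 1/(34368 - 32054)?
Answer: 1/2314 ≈ 0.00043215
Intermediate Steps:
1/(34368 - 32054) = 1/2314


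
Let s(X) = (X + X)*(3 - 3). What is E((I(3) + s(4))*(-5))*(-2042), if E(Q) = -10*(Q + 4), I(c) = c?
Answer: -224620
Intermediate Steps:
s(X) = 0 (s(X) = (2*X)*0 = 0)
E(Q) = -40 - 10*Q (E(Q) = -10*(4 + Q) = -40 - 10*Q)
E((I(3) + s(4))*(-5))*(-2042) = (-40 - 10*(3 + 0)*(-5))*(-2042) = (-40 - 30*(-5))*(-2042) = (-40 - 10*(-15))*(-2042) = (-40 + 150)*(-2042) = 110*(-2042) = -224620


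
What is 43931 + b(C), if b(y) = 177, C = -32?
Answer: 44108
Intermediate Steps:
43931 + b(C) = 43931 + 177 = 44108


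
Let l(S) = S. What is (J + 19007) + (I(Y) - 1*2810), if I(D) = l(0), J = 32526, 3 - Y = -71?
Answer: 48723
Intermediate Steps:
Y = 74 (Y = 3 - 1*(-71) = 3 + 71 = 74)
I(D) = 0
(J + 19007) + (I(Y) - 1*2810) = (32526 + 19007) + (0 - 1*2810) = 51533 + (0 - 2810) = 51533 - 2810 = 48723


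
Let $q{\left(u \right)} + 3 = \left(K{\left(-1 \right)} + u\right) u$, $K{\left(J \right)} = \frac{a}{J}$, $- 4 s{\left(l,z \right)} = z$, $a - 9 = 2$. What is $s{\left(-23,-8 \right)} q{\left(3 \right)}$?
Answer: $-54$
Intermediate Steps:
$a = 11$ ($a = 9 + 2 = 11$)
$s{\left(l,z \right)} = - \frac{z}{4}$
$K{\left(J \right)} = \frac{11}{J}$
$q{\left(u \right)} = -3 + u \left(-11 + u\right)$ ($q{\left(u \right)} = -3 + \left(\frac{11}{-1} + u\right) u = -3 + \left(11 \left(-1\right) + u\right) u = -3 + \left(-11 + u\right) u = -3 + u \left(-11 + u\right)$)
$s{\left(-23,-8 \right)} q{\left(3 \right)} = \left(- \frac{1}{4}\right) \left(-8\right) \left(-3 + 3^{2} - 33\right) = 2 \left(-3 + 9 - 33\right) = 2 \left(-27\right) = -54$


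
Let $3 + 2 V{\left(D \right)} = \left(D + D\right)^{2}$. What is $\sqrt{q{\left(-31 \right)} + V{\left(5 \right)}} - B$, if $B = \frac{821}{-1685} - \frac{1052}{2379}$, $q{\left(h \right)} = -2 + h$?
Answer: $\frac{3725779}{4008615} + \frac{\sqrt{62}}{2} \approx 4.8664$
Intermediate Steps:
$V{\left(D \right)} = - \frac{3}{2} + 2 D^{2}$ ($V{\left(D \right)} = - \frac{3}{2} + \frac{\left(D + D\right)^{2}}{2} = - \frac{3}{2} + \frac{\left(2 D\right)^{2}}{2} = - \frac{3}{2} + \frac{4 D^{2}}{2} = - \frac{3}{2} + 2 D^{2}$)
$B = - \frac{3725779}{4008615}$ ($B = 821 \left(- \frac{1}{1685}\right) - \frac{1052}{2379} = - \frac{821}{1685} - \frac{1052}{2379} = - \frac{3725779}{4008615} \approx -0.92944$)
$\sqrt{q{\left(-31 \right)} + V{\left(5 \right)}} - B = \sqrt{\left(-2 - 31\right) - \left(\frac{3}{2} - 2 \cdot 5^{2}\right)} - - \frac{3725779}{4008615} = \sqrt{-33 + \left(- \frac{3}{2} + 2 \cdot 25\right)} + \frac{3725779}{4008615} = \sqrt{-33 + \left(- \frac{3}{2} + 50\right)} + \frac{3725779}{4008615} = \sqrt{-33 + \frac{97}{2}} + \frac{3725779}{4008615} = \sqrt{\frac{31}{2}} + \frac{3725779}{4008615} = \frac{\sqrt{62}}{2} + \frac{3725779}{4008615} = \frac{3725779}{4008615} + \frac{\sqrt{62}}{2}$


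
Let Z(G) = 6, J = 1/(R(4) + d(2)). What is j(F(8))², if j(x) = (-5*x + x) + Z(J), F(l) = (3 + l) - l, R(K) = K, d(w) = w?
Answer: 36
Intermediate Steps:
J = ⅙ (J = 1/(4 + 2) = 1/6 = ⅙ ≈ 0.16667)
F(l) = 3
j(x) = 6 - 4*x (j(x) = (-5*x + x) + 6 = -4*x + 6 = 6 - 4*x)
j(F(8))² = (6 - 4*3)² = (6 - 12)² = (-6)² = 36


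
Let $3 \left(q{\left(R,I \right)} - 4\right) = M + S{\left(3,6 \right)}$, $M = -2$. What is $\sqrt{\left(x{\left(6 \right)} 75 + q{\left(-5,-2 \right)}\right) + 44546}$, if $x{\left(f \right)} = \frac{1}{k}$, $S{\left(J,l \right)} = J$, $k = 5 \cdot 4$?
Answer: $\frac{\sqrt{1603947}}{6} \approx 211.08$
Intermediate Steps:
$k = 20$
$q{\left(R,I \right)} = \frac{13}{3}$ ($q{\left(R,I \right)} = 4 + \frac{-2 + 3}{3} = 4 + \frac{1}{3} \cdot 1 = 4 + \frac{1}{3} = \frac{13}{3}$)
$x{\left(f \right)} = \frac{1}{20}$
$\sqrt{\left(x{\left(6 \right)} 75 + q{\left(-5,-2 \right)}\right) + 44546} = \sqrt{\left(\frac{1}{20} \cdot 75 + \frac{13}{3}\right) + 44546} = \sqrt{\left(\frac{15}{4} + \frac{13}{3}\right) + 44546} = \sqrt{\frac{97}{12} + 44546} = \sqrt{\frac{534649}{12}} = \frac{\sqrt{1603947}}{6}$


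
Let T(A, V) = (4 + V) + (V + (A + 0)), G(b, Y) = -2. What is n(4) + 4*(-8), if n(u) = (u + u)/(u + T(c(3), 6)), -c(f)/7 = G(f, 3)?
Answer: -540/17 ≈ -31.765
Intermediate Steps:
c(f) = 14 (c(f) = -7*(-2) = 14)
T(A, V) = 4 + A + 2*V (T(A, V) = (4 + V) + (V + A) = (4 + V) + (A + V) = 4 + A + 2*V)
n(u) = 2*u/(30 + u) (n(u) = (u + u)/(u + (4 + 14 + 2*6)) = (2*u)/(u + (4 + 14 + 12)) = (2*u)/(u + 30) = (2*u)/(30 + u) = 2*u/(30 + u))
n(4) + 4*(-8) = 2*4/(30 + 4) + 4*(-8) = 2*4/34 - 32 = 2*4*(1/34) - 32 = 4/17 - 32 = -540/17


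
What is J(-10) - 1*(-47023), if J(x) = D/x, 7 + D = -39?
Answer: 235138/5 ≈ 47028.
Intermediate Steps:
D = -46 (D = -7 - 39 = -46)
J(x) = -46/x
J(-10) - 1*(-47023) = -46/(-10) - 1*(-47023) = -46*(-⅒) + 47023 = 23/5 + 47023 = 235138/5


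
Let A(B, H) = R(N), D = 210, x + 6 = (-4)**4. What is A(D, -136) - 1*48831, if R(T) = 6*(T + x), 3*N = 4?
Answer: -47323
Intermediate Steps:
N = 4/3 (N = (1/3)*4 = 4/3 ≈ 1.3333)
x = 250 (x = -6 + (-4)**4 = -6 + 256 = 250)
R(T) = 1500 + 6*T (R(T) = 6*(T + 250) = 6*(250 + T) = 1500 + 6*T)
A(B, H) = 1508 (A(B, H) = 1500 + 6*(4/3) = 1500 + 8 = 1508)
A(D, -136) - 1*48831 = 1508 - 1*48831 = 1508 - 48831 = -47323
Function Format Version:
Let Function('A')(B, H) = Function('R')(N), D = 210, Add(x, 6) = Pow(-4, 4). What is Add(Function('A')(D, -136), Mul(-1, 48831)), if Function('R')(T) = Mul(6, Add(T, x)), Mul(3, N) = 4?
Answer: -47323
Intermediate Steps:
N = Rational(4, 3) (N = Mul(Rational(1, 3), 4) = Rational(4, 3) ≈ 1.3333)
x = 250 (x = Add(-6, Pow(-4, 4)) = Add(-6, 256) = 250)
Function('R')(T) = Add(1500, Mul(6, T)) (Function('R')(T) = Mul(6, Add(T, 250)) = Mul(6, Add(250, T)) = Add(1500, Mul(6, T)))
Function('A')(B, H) = 1508 (Function('A')(B, H) = Add(1500, Mul(6, Rational(4, 3))) = Add(1500, 8) = 1508)
Add(Function('A')(D, -136), Mul(-1, 48831)) = Add(1508, Mul(-1, 48831)) = Add(1508, -48831) = -47323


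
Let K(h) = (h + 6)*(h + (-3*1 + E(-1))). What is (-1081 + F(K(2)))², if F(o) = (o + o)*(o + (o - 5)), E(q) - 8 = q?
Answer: 58599025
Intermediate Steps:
E(q) = 8 + q
K(h) = (4 + h)*(6 + h) (K(h) = (h + 6)*(h + (-3*1 + (8 - 1))) = (6 + h)*(h + (-3 + 7)) = (6 + h)*(h + 4) = (6 + h)*(4 + h) = (4 + h)*(6 + h))
F(o) = 2*o*(-5 + 2*o) (F(o) = (2*o)*(o + (-5 + o)) = (2*o)*(-5 + 2*o) = 2*o*(-5 + 2*o))
(-1081 + F(K(2)))² = (-1081 + 2*(24 + 2² + 10*2)*(-5 + 2*(24 + 2² + 10*2)))² = (-1081 + 2*(24 + 4 + 20)*(-5 + 2*(24 + 4 + 20)))² = (-1081 + 2*48*(-5 + 2*48))² = (-1081 + 2*48*(-5 + 96))² = (-1081 + 2*48*91)² = (-1081 + 8736)² = 7655² = 58599025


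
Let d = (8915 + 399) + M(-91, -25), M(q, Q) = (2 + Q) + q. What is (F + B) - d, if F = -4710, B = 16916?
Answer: 3006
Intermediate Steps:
M(q, Q) = 2 + Q + q
d = 9200 (d = (8915 + 399) + (2 - 25 - 91) = 9314 - 114 = 9200)
(F + B) - d = (-4710 + 16916) - 1*9200 = 12206 - 9200 = 3006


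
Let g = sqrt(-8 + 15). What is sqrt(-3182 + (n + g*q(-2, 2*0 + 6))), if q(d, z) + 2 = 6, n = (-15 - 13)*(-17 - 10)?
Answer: sqrt(-2426 + 4*sqrt(7)) ≈ 49.147*I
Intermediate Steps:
n = 756 (n = -28*(-27) = 756)
q(d, z) = 4 (q(d, z) = -2 + 6 = 4)
g = sqrt(7) ≈ 2.6458
sqrt(-3182 + (n + g*q(-2, 2*0 + 6))) = sqrt(-3182 + (756 + sqrt(7)*4)) = sqrt(-3182 + (756 + 4*sqrt(7))) = sqrt(-2426 + 4*sqrt(7))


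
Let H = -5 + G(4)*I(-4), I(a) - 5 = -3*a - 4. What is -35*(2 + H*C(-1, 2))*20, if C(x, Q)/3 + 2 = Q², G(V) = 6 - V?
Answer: -89600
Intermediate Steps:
C(x, Q) = -6 + 3*Q²
I(a) = 1 - 3*a (I(a) = 5 + (-3*a - 4) = 5 + (-4 - 3*a) = 1 - 3*a)
H = 21 (H = -5 + (6 - 1*4)*(1 - 3*(-4)) = -5 + (6 - 4)*(1 + 12) = -5 + 2*13 = -5 + 26 = 21)
-35*(2 + H*C(-1, 2))*20 = -35*(2 + 21*(-6 + 3*2²))*20 = -35*(2 + 21*(-6 + 3*4))*20 = -35*(2 + 21*(-6 + 12))*20 = -35*(2 + 21*6)*20 = -35*(2 + 126)*20 = -35*128*20 = -4480*20 = -89600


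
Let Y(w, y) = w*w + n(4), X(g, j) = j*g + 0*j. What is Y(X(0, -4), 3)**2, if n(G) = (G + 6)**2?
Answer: 10000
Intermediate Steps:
X(g, j) = g*j (X(g, j) = g*j + 0 = g*j)
n(G) = (6 + G)**2
Y(w, y) = 100 + w**2 (Y(w, y) = w*w + (6 + 4)**2 = w**2 + 10**2 = w**2 + 100 = 100 + w**2)
Y(X(0, -4), 3)**2 = (100 + (0*(-4))**2)**2 = (100 + 0**2)**2 = (100 + 0)**2 = 100**2 = 10000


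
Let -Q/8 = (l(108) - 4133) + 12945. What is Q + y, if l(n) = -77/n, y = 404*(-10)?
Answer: -2012318/27 ≈ -74530.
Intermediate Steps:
y = -4040
Q = -1903238/27 (Q = -8*((-77/108 - 4133) + 12945) = -8*(-446441/108 + 12945) = -8*951619/108 = -1903238/27 ≈ -70490.)
Q + y = -1903238/27 - 4040 = -2012318/27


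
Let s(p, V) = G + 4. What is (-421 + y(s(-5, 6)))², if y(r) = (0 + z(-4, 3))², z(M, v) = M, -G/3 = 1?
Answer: 164025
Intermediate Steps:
G = -3 (G = -3*1 = -3)
s(p, V) = 1 (s(p, V) = -3 + 4 = 1)
y(r) = 16 (y(r) = (0 - 4)² = (-4)² = 16)
(-421 + y(s(-5, 6)))² = (-421 + 16)² = (-405)² = 164025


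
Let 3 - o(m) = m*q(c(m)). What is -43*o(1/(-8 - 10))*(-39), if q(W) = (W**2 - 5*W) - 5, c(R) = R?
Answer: 8925553/1944 ≈ 4591.3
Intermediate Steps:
q(W) = -5 + W**2 - 5*W
o(m) = 3 - m*(-5 + m**2 - 5*m)
-43*o(1/(-8 - 10))*(-39) = -43*(3 + (5 - (1/(-8 - 10))**2 + 5/(-8 - 10))/(-8 - 10))*(-39) = -43*(3 + (5 - (1/(-18))**2 + 5/(-18))/(-18))*(-39) = -43*(3 - (5 - (-1/18)**2 + 5*(-1/18))/18)*(-39) = -43*(3 - (5 - 1*1/324 - 5/18)/18)*(-39) = -43*(3 - (5 - 1/324 - 5/18)/18)*(-39) = -43*(3 - 1/18*1529/324)*(-39) = -43*(3 - 1529/5832)*(-39) = -43*15967/5832*(-39) = -686581/5832*(-39) = 8925553/1944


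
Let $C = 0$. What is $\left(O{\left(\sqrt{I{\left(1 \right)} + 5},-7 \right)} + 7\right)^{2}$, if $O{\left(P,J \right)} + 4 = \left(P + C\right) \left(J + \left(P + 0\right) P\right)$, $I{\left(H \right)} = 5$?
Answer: $99 + 18 \sqrt{10} \approx 155.92$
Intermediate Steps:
$O{\left(P,J \right)} = -4 + P \left(J + P^{2}\right)$ ($O{\left(P,J \right)} = -4 + \left(P + 0\right) \left(J + \left(P + 0\right) P\right) = -4 + P \left(J + P P\right) = -4 + P \left(J + P^{2}\right)$)
$\left(O{\left(\sqrt{I{\left(1 \right)} + 5},-7 \right)} + 7\right)^{2} = \left(\left(-4 + \left(\sqrt{5 + 5}\right)^{3} - 7 \sqrt{5 + 5}\right) + 7\right)^{2} = \left(\left(-4 + \left(\sqrt{10}\right)^{3} - 7 \sqrt{10}\right) + 7\right)^{2} = \left(\left(-4 + 10 \sqrt{10} - 7 \sqrt{10}\right) + 7\right)^{2} = \left(\left(-4 + 3 \sqrt{10}\right) + 7\right)^{2} = \left(3 + 3 \sqrt{10}\right)^{2}$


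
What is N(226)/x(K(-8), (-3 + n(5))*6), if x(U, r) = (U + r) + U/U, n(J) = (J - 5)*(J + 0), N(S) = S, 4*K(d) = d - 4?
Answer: -113/10 ≈ -11.300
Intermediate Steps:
K(d) = -1 + d/4 (K(d) = (d - 4)/4 = (-4 + d)/4 = -1 + d/4)
n(J) = J*(-5 + J) (n(J) = (-5 + J)*J = J*(-5 + J))
x(U, r) = 1 + U + r (x(U, r) = (U + r) + 1 = 1 + U + r)
N(226)/x(K(-8), (-3 + n(5))*6) = 226/(1 + (-1 + (1/4)*(-8)) + (-3 + 5*(-5 + 5))*6) = 226/(1 + (-1 - 2) + (-3 + 5*0)*6) = 226/(1 - 3 + (-3 + 0)*6) = 226/(1 - 3 - 3*6) = 226/(1 - 3 - 18) = 226/(-20) = 226*(-1/20) = -113/10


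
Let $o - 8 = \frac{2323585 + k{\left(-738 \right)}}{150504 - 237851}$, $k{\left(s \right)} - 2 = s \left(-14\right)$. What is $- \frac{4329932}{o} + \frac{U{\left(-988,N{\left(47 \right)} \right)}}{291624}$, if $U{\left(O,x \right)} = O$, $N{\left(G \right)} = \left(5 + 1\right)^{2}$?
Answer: $\frac{27573527817993703}{119211735558} \approx 2.313 \cdot 10^{5}$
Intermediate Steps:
$k{\left(s \right)} = 2 - 14 s$ ($k{\left(s \right)} = 2 + s \left(-14\right) = 2 - 14 s$)
$N{\left(G \right)} = 36$ ($N{\left(G \right)} = 6^{2} = 36$)
$o = - \frac{1635143}{87347}$ ($o = 8 + \frac{2323585 + \left(2 - -10332\right)}{150504 - 237851} = 8 + \frac{2323585 + \left(2 + 10332\right)}{-87347} = 8 + \left(2323585 + 10334\right) \left(- \frac{1}{87347}\right) = 8 + 2333919 \left(- \frac{1}{87347}\right) = 8 - \frac{2333919}{87347} = - \frac{1635143}{87347} \approx -18.72$)
$- \frac{4329932}{o} + \frac{U{\left(-988,N{\left(47 \right)} \right)}}{291624} = - \frac{4329932}{- \frac{1635143}{87347}} - \frac{988}{291624} = \left(-4329932\right) \left(- \frac{87347}{1635143}\right) - \frac{247}{72906} = \frac{378206570404}{1635143} - \frac{247}{72906} = \frac{27573527817993703}{119211735558}$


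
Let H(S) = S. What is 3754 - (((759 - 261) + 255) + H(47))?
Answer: 2954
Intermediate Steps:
3754 - (((759 - 261) + 255) + H(47)) = 3754 - (((759 - 261) + 255) + 47) = 3754 - ((498 + 255) + 47) = 3754 - (753 + 47) = 3754 - 1*800 = 3754 - 800 = 2954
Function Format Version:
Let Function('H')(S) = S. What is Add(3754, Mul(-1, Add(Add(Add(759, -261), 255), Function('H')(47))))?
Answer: 2954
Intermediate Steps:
Add(3754, Mul(-1, Add(Add(Add(759, -261), 255), Function('H')(47)))) = Add(3754, Mul(-1, Add(Add(Add(759, -261), 255), 47))) = Add(3754, Mul(-1, Add(Add(498, 255), 47))) = Add(3754, Mul(-1, Add(753, 47))) = Add(3754, Mul(-1, 800)) = Add(3754, -800) = 2954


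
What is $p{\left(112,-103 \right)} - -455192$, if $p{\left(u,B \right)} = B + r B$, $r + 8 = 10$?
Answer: $454883$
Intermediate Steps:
$r = 2$ ($r = -8 + 10 = 2$)
$p{\left(u,B \right)} = 3 B$ ($p{\left(u,B \right)} = B + 2 B = 3 B$)
$p{\left(112,-103 \right)} - -455192 = 3 \left(-103\right) - -455192 = -309 + 455192 = 454883$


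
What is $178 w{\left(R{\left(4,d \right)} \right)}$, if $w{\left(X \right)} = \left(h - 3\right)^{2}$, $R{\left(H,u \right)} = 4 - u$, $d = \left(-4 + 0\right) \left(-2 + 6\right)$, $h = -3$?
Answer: $6408$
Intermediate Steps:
$d = -16$ ($d = \left(-4\right) 4 = -16$)
$w{\left(X \right)} = 36$ ($w{\left(X \right)} = \left(-3 - 3\right)^{2} = \left(-6\right)^{2} = 36$)
$178 w{\left(R{\left(4,d \right)} \right)} = 178 \cdot 36 = 6408$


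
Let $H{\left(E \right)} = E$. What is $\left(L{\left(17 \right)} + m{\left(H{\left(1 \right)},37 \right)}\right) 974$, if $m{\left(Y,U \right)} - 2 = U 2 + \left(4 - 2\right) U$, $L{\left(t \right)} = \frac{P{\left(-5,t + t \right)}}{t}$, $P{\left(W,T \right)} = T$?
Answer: $148048$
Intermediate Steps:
$L{\left(t \right)} = 2$ ($L{\left(t \right)} = \frac{t + t}{t} = \frac{2 t}{t} = 2$)
$m{\left(Y,U \right)} = 2 + 4 U$ ($m{\left(Y,U \right)} = 2 + \left(U 2 + \left(4 - 2\right) U\right) = 2 + \left(2 U + 2 U\right) = 2 + 4 U$)
$\left(L{\left(17 \right)} + m{\left(H{\left(1 \right)},37 \right)}\right) 974 = \left(2 + \left(2 + 4 \cdot 37\right)\right) 974 = \left(2 + \left(2 + 148\right)\right) 974 = \left(2 + 150\right) 974 = 152 \cdot 974 = 148048$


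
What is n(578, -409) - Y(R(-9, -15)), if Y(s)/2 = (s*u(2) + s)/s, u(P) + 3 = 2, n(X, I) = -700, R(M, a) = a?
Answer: -700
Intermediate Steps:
u(P) = -1 (u(P) = -3 + 2 = -1)
Y(s) = 0 (Y(s) = 2*((s*(-1) + s)/s) = 2*((-s + s)/s) = 2*(0/s) = 2*0 = 0)
n(578, -409) - Y(R(-9, -15)) = -700 - 1*0 = -700 + 0 = -700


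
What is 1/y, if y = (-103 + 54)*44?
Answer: -1/2156 ≈ -0.00046382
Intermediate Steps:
y = -2156 (y = -49*44 = -2156)
1/y = 1/(-2156) = -1/2156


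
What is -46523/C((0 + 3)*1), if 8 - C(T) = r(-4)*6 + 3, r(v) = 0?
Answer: -46523/5 ≈ -9304.6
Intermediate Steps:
C(T) = 5 (C(T) = 8 - (0*6 + 3) = 8 - (0 + 3) = 8 - 1*3 = 8 - 3 = 5)
-46523/C((0 + 3)*1) = -46523/5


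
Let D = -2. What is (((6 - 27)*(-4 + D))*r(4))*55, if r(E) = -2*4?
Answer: -55440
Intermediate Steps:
r(E) = -8
(((6 - 27)*(-4 + D))*r(4))*55 = (((6 - 27)*(-4 - 2))*(-8))*55 = (-21*(-6)*(-8))*55 = (126*(-8))*55 = -1008*55 = -55440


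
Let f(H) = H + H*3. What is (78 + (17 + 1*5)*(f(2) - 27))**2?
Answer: 115600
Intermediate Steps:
f(H) = 4*H (f(H) = H + 3*H = 4*H)
(78 + (17 + 1*5)*(f(2) - 27))**2 = (78 + (17 + 1*5)*(4*2 - 27))**2 = (78 + (17 + 5)*(8 - 27))**2 = (78 + 22*(-19))**2 = (78 - 418)**2 = (-340)**2 = 115600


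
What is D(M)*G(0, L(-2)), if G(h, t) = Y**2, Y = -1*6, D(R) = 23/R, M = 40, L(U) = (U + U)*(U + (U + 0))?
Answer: 207/10 ≈ 20.700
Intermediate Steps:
L(U) = 4*U**2 (L(U) = (2*U)*(U + U) = (2*U)*(2*U) = 4*U**2)
Y = -6
G(h, t) = 36 (G(h, t) = (-6)**2 = 36)
D(M)*G(0, L(-2)) = (23/40)*36 = 207/10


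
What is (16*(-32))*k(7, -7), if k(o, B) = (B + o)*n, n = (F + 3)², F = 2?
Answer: 0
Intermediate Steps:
n = 25 (n = (2 + 3)² = 5² = 25)
k(o, B) = 25*B + 25*o (k(o, B) = (B + o)*25 = 25*B + 25*o)
(16*(-32))*k(7, -7) = (16*(-32))*(25*(-7) + 25*7) = -512*(-175 + 175) = -512*0 = 0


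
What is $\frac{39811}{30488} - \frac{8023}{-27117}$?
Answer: $\frac{1324160111}{826743096} \approx 1.6017$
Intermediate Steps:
$\frac{39811}{30488} - \frac{8023}{-27117} = 39811 \cdot \frac{1}{30488} - - \frac{8023}{27117} = \frac{39811}{30488} + \frac{8023}{27117} = \frac{1324160111}{826743096}$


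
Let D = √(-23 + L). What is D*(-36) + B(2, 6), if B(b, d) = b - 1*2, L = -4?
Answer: -108*I*√3 ≈ -187.06*I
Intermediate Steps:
B(b, d) = -2 + b (B(b, d) = b - 2 = -2 + b)
D = 3*I*√3 (D = √(-23 - 4) = √(-27) = 3*I*√3 ≈ 5.1962*I)
D*(-36) + B(2, 6) = (3*I*√3)*(-36) + (-2 + 2) = -108*I*√3 + 0 = -108*I*√3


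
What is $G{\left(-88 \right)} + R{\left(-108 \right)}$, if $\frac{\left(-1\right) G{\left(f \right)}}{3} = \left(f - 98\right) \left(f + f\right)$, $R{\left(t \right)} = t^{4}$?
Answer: $135950688$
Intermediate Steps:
$G{\left(f \right)} = - 6 f \left(-98 + f\right)$ ($G{\left(f \right)} = - 3 \left(f - 98\right) \left(f + f\right) = - 3 \left(-98 + f\right) 2 f = - 3 \cdot 2 f \left(-98 + f\right) = - 6 f \left(-98 + f\right)$)
$G{\left(-88 \right)} + R{\left(-108 \right)} = 6 \left(-88\right) \left(98 - -88\right) + \left(-108\right)^{4} = 6 \left(-88\right) \left(98 + 88\right) + 136048896 = 6 \left(-88\right) 186 + 136048896 = -98208 + 136048896 = 135950688$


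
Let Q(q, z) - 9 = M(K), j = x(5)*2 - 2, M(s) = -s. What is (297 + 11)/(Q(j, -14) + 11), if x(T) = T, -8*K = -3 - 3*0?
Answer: 2464/157 ≈ 15.694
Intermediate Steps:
K = 3/8 (K = -(-3 - 3*0)/8 = -(-3 + 0)/8 = -⅛*(-3) = 3/8 ≈ 0.37500)
j = 8 (j = 5*2 - 2 = 10 - 2 = 8)
Q(q, z) = 69/8 (Q(q, z) = 9 - 1*3/8 = 9 - 3/8 = 69/8)
(297 + 11)/(Q(j, -14) + 11) = (297 + 11)/(69/8 + 11) = 308/(157/8) = 308*(8/157) = 2464/157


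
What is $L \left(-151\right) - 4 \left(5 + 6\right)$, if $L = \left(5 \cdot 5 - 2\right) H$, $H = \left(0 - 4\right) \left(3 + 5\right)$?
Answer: $111092$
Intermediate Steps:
$H = -32$ ($H = \left(-4\right) 8 = -32$)
$L = -736$ ($L = \left(5 \cdot 5 - 2\right) \left(-32\right) = \left(25 - 2\right) \left(-32\right) = 23 \left(-32\right) = -736$)
$L \left(-151\right) - 4 \left(5 + 6\right) = \left(-736\right) \left(-151\right) - 4 \left(5 + 6\right) = 111136 - 44 = 111092$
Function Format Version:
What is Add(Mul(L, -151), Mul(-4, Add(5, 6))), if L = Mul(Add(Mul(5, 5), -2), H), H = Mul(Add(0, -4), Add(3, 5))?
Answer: 111092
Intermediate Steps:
H = -32 (H = Mul(-4, 8) = -32)
L = -736 (L = Mul(Add(Mul(5, 5), -2), -32) = Mul(Add(25, -2), -32) = Mul(23, -32) = -736)
Add(Mul(L, -151), Mul(-4, Add(5, 6))) = Add(Mul(-736, -151), Mul(-4, Add(5, 6))) = Add(111136, Mul(-4, 11)) = Add(111136, -44) = 111092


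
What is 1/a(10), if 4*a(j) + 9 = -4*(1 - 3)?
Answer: -4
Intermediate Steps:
a(j) = -¼ (a(j) = -9/4 + (-4*(1 - 3))/4 = -9/4 + (-4*(-2))/4 = -9/4 + (¼)*8 = -9/4 + 2 = -¼)
1/a(10) = 1/(-¼) = -4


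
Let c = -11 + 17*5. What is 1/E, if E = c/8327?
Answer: 8327/74 ≈ 112.53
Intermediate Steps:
c = 74 (c = -11 + 85 = 74)
E = 74/8327 ≈ 0.0088868
1/E = 1/(74/8327) = 8327/74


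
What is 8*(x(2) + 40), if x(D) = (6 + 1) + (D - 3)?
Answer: 368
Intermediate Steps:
x(D) = 4 + D (x(D) = 7 + (-3 + D) = 4 + D)
8*(x(2) + 40) = 8*((4 + 2) + 40) = 8*(6 + 40) = 8*46 = 368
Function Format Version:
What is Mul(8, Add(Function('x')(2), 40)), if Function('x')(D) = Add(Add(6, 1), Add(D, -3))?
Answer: 368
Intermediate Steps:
Function('x')(D) = Add(4, D) (Function('x')(D) = Add(7, Add(-3, D)) = Add(4, D))
Mul(8, Add(Function('x')(2), 40)) = Mul(8, Add(Add(4, 2), 40)) = Mul(8, Add(6, 40)) = Mul(8, 46) = 368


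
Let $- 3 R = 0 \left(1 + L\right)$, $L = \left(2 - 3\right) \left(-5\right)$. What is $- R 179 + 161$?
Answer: $161$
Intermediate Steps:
$L = 5$ ($L = \left(-1\right) \left(-5\right) = 5$)
$R = 0$ ($R = - \frac{0 \left(1 + 5\right)}{3} = - \frac{0 \cdot 6}{3} = \left(- \frac{1}{3}\right) 0 = 0$)
$- R 179 + 161 = \left(-1\right) 0 \cdot 179 + 161 = 0 \cdot 179 + 161 = 0 + 161 = 161$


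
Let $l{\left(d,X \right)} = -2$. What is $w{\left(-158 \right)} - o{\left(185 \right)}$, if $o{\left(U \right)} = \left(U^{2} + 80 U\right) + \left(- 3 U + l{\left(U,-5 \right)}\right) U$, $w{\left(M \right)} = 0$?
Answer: $54020$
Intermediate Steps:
$o{\left(U \right)} = U^{2} + 80 U + U \left(-2 - 3 U\right)$ ($o{\left(U \right)} = \left(U^{2} + 80 U\right) + \left(- 3 U - 2\right) U = \left(U^{2} + 80 U\right) + \left(-2 - 3 U\right) U = \left(U^{2} + 80 U\right) + U \left(-2 - 3 U\right) = U^{2} + 80 U + U \left(-2 - 3 U\right)$)
$w{\left(-158 \right)} - o{\left(185 \right)} = 0 - 2 \cdot 185 \left(39 - 185\right) = 0 - 2 \cdot 185 \left(-146\right) = 0 - -54020 = 0 + 54020 = 54020$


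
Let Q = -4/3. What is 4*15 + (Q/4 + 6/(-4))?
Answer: 349/6 ≈ 58.167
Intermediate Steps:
Q = -4/3 (Q = -4*⅓ = -4/3 ≈ -1.3333)
4*15 + (Q/4 + 6/(-4)) = 4*15 + (-4/3/4 + 6/(-4)) = 60 + (-4/3*¼ + 6*(-¼)) = 60 + (-⅓ - 3/2) = 60 - 11/6 = 349/6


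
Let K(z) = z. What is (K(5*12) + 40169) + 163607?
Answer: 203836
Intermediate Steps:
(K(5*12) + 40169) + 163607 = (5*12 + 40169) + 163607 = (60 + 40169) + 163607 = 40229 + 163607 = 203836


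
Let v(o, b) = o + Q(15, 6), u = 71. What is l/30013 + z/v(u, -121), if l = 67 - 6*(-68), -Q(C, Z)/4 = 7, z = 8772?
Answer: 6123127/30013 ≈ 204.02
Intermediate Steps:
Q(C, Z) = -28 (Q(C, Z) = -4*7 = -28)
v(o, b) = -28 + o (v(o, b) = o - 28 = -28 + o)
l = 475 (l = 67 + 408 = 475)
l/30013 + z/v(u, -121) = 475/30013 + 8772/(-28 + 71) = 475*(1/30013) + 8772/43 = 475/30013 + 8772*(1/43) = 475/30013 + 204 = 6123127/30013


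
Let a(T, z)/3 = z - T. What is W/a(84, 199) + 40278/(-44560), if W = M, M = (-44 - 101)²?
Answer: 92297809/1537320 ≈ 60.038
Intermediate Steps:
a(T, z) = -3*T + 3*z (a(T, z) = 3*(z - T) = -3*T + 3*z)
M = 21025 (M = (-145)² = 21025)
W = 21025
W/a(84, 199) + 40278/(-44560) = 21025/(-3*84 + 3*199) + 40278/(-44560) = 21025/(-252 + 597) + 40278*(-1/44560) = 21025/345 - 20139/22280 = 21025*(1/345) - 20139/22280 = 4205/69 - 20139/22280 = 92297809/1537320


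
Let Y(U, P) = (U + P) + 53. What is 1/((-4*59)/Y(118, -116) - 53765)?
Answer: -55/2957311 ≈ -1.8598e-5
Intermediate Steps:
Y(U, P) = 53 + P + U (Y(U, P) = (P + U) + 53 = 53 + P + U)
1/((-4*59)/Y(118, -116) - 53765) = 1/((-4*59)/(53 - 116 + 118) - 53765) = 1/(-236/55 - 53765) = 1/(-2957311/55) = -55/2957311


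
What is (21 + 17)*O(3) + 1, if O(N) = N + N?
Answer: 229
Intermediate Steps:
O(N) = 2*N
(21 + 17)*O(3) + 1 = (21 + 17)*(2*3) + 1 = 38*6 + 1 = 228 + 1 = 229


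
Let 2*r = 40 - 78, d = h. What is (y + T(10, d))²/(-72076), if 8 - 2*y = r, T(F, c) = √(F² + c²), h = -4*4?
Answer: -2153/288304 - 27*√89/36038 ≈ -0.014536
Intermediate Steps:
h = -16
d = -16
r = -19 (r = (40 - 78)/2 = (½)*(-38) = -19)
y = 27/2 (y = 4 - ½*(-19) = 4 + 19/2 = 27/2 ≈ 13.500)
(y + T(10, d))²/(-72076) = (27/2 + √(10² + (-16)²))²/(-72076) = (27/2 + √(100 + 256))²*(-1/72076) = (27/2 + √356)²*(-1/72076) = (27/2 + 2*√89)²*(-1/72076) = -(27/2 + 2*√89)²/72076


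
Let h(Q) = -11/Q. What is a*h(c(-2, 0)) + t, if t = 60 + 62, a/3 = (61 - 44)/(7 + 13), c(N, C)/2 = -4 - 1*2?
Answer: 9947/80 ≈ 124.34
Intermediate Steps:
c(N, C) = -12 (c(N, C) = 2*(-4 - 1*2) = 2*(-4 - 2) = 2*(-6) = -12)
a = 51/20 (a = 3*((61 - 44)/(7 + 13)) = 3*(17/20) = 51/20 ≈ 2.5500)
t = 122
a*h(c(-2, 0)) + t = 51*(-11/(-12))/20 + 122 = 51*(-11*(-1/12))/20 + 122 = (51/20)*(11/12) + 122 = 187/80 + 122 = 9947/80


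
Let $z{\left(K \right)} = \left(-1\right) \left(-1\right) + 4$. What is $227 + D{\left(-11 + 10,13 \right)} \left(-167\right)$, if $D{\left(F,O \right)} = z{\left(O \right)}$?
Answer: $-608$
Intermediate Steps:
$z{\left(K \right)} = 5$ ($z{\left(K \right)} = 1 + 4 = 5$)
$D{\left(F,O \right)} = 5$
$227 + D{\left(-11 + 10,13 \right)} \left(-167\right) = 227 + 5 \left(-167\right) = 227 - 835 = -608$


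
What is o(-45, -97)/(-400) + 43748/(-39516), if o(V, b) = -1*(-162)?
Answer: -2987599/1975800 ≈ -1.5121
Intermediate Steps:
o(V, b) = 162
o(-45, -97)/(-400) + 43748/(-39516) = 162/(-400) + 43748/(-39516) = 162*(-1/400) + 43748*(-1/39516) = -81/200 - 10937/9879 = -2987599/1975800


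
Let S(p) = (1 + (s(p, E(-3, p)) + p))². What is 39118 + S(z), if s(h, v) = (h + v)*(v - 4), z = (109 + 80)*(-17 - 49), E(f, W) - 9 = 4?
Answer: 15530682002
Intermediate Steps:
E(f, W) = 13 (E(f, W) = 9 + 4 = 13)
z = -12474 (z = 189*(-66) = -12474)
s(h, v) = (-4 + v)*(h + v) (s(h, v) = (h + v)*(-4 + v) = (-4 + v)*(h + v))
S(p) = (118 + 10*p)² (S(p) = (1 + ((13² - 4*p - 4*13 + p*13) + p))² = (1 + ((169 - 4*p - 52 + 13*p) + p))² = (1 + ((117 + 9*p) + p))² = (1 + (117 + 10*p))² = (118 + 10*p)²)
39118 + S(z) = 39118 + 4*(59 + 5*(-12474))² = 39118 + 4*(59 - 62370)² = 39118 + 4*(-62311)² = 39118 + 4*3882660721 = 39118 + 15530642884 = 15530682002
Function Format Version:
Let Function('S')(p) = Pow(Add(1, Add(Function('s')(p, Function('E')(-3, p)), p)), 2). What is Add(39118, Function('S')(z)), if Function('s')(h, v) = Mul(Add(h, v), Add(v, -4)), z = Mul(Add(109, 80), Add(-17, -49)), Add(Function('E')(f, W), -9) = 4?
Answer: 15530682002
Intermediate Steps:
Function('E')(f, W) = 13 (Function('E')(f, W) = Add(9, 4) = 13)
z = -12474 (z = Mul(189, -66) = -12474)
Function('s')(h, v) = Mul(Add(-4, v), Add(h, v)) (Function('s')(h, v) = Mul(Add(h, v), Add(-4, v)) = Mul(Add(-4, v), Add(h, v)))
Function('S')(p) = Pow(Add(118, Mul(10, p)), 2) (Function('S')(p) = Pow(Add(1, Add(Add(Pow(13, 2), Mul(-4, p), Mul(-4, 13), Mul(p, 13)), p)), 2) = Pow(Add(1, Add(Add(169, Mul(-4, p), -52, Mul(13, p)), p)), 2) = Pow(Add(1, Add(Add(117, Mul(9, p)), p)), 2) = Pow(Add(1, Add(117, Mul(10, p))), 2) = Pow(Add(118, Mul(10, p)), 2))
Add(39118, Function('S')(z)) = Add(39118, Mul(4, Pow(Add(59, Mul(5, -12474)), 2))) = Add(39118, Mul(4, Pow(Add(59, -62370), 2))) = Add(39118, Mul(4, Pow(-62311, 2))) = Add(39118, Mul(4, 3882660721)) = Add(39118, 15530642884) = 15530682002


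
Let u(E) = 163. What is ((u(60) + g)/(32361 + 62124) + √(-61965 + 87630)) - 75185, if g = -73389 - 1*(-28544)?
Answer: -2367966469/31495 + √25665 ≈ -75025.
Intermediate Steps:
g = -44845 (g = -73389 + 28544 = -44845)
((u(60) + g)/(32361 + 62124) + √(-61965 + 87630)) - 75185 = ((163 - 44845)/(32361 + 62124) + √(-61965 + 87630)) - 75185 = (-44682/94485 + √25665) - 75185 = (-44682*1/94485 + √25665) - 75185 = (-14894/31495 + √25665) - 75185 = -2367966469/31495 + √25665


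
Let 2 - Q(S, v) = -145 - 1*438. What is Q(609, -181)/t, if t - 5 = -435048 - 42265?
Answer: -45/36716 ≈ -0.0012256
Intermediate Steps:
Q(S, v) = 585 (Q(S, v) = 2 - (-145 - 1*438) = 2 - (-145 - 438) = 2 - 1*(-583) = 2 + 583 = 585)
t = -477308 (t = 5 + (-435048 - 42265) = 5 - 477313 = -477308)
Q(609, -181)/t = 585/(-477308) = 585*(-1/477308) = -45/36716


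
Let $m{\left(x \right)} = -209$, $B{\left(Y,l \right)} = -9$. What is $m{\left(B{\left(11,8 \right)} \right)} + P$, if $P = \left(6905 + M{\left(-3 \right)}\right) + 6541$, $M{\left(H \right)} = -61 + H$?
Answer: $13173$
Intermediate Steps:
$P = 13382$ ($P = \left(6905 - 64\right) + 6541 = 6841 + 6541 = 13382$)
$m{\left(B{\left(11,8 \right)} \right)} + P = -209 + 13382 = 13173$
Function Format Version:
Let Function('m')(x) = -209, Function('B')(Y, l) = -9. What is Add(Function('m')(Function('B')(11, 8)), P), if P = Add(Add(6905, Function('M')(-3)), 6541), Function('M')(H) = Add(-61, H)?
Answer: 13173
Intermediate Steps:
P = 13382 (P = Add(Add(6905, Add(-61, -3)), 6541) = Add(Add(6905, -64), 6541) = Add(6841, 6541) = 13382)
Add(Function('m')(Function('B')(11, 8)), P) = Add(-209, 13382) = 13173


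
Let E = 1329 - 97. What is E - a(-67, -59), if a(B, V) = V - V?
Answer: 1232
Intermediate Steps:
E = 1232
a(B, V) = 0
E - a(-67, -59) = 1232 - 1*0 = 1232 + 0 = 1232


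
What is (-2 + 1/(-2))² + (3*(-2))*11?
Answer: -239/4 ≈ -59.750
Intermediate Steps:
(-2 + 1/(-2))² + (3*(-2))*11 = (-2 - ½)² - 6*11 = (-5/2)² - 66 = 25/4 - 66 = -239/4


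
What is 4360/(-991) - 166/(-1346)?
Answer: -2852027/666943 ≈ -4.2763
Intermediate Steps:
4360/(-991) - 166/(-1346) = 4360*(-1/991) - 166*(-1/1346) = -4360/991 + 83/673 = -2852027/666943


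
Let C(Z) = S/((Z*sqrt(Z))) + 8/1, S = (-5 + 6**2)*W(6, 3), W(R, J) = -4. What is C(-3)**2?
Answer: -13648/27 - 1984*I*sqrt(3)/9 ≈ -505.48 - 381.82*I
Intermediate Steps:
S = -124 (S = (-5 + 6**2)*(-4) = (-5 + 36)*(-4) = 31*(-4) = -124)
C(Z) = 8 - 124/Z**(3/2) (C(Z) = -124/Z**(3/2) + 8/1 = -124/Z**(3/2) + 8*1 = -124/Z**(3/2) + 8 = 8 - 124/Z**(3/2))
C(-3)**2 = (8 - 124*I*sqrt(3)/9)**2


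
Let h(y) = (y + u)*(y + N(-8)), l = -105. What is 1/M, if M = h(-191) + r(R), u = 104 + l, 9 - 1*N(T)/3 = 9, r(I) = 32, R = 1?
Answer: 1/36704 ≈ 2.7245e-5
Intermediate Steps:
N(T) = 0 (N(T) = 27 - 3*9 = 27 - 27 = 0)
u = -1 (u = 104 - 105 = -1)
h(y) = y*(-1 + y) (h(y) = (y - 1)*(y + 0) = (-1 + y)*y = y*(-1 + y))
M = 36704 (M = -191*(-1 - 191) + 32 = -191*(-192) + 32 = 36672 + 32 = 36704)
1/M = 1/36704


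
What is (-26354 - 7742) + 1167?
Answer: -32929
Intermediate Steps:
(-26354 - 7742) + 1167 = -34096 + 1167 = -32929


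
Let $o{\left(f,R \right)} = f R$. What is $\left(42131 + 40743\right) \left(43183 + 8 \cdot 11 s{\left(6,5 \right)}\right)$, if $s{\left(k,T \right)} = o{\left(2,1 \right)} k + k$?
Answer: $3710020358$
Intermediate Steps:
$o{\left(f,R \right)} = R f$
$s{\left(k,T \right)} = 3 k$ ($s{\left(k,T \right)} = 1 \cdot 2 k + k = 2 k + k = 3 k$)
$\left(42131 + 40743\right) \left(43183 + 8 \cdot 11 s{\left(6,5 \right)}\right) = \left(42131 + 40743\right) \left(43183 + 8 \cdot 11 \cdot 3 \cdot 6\right) = 82874 \left(43183 + 88 \cdot 18\right) = 82874 \left(43183 + 1584\right) = 82874 \cdot 44767 = 3710020358$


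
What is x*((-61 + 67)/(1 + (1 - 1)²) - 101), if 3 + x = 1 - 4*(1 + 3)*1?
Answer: 1710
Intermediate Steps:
x = -18 (x = -3 + (1 - 4*(1 + 3)*1) = -3 + (1 - 4*4*1) = -3 + (1 - 16*1) = -3 + (1 - 16) = -3 - 15 = -18)
x*((-61 + 67)/(1 + (1 - 1)²) - 101) = -18*((-61 + 67)/(1 + (1 - 1)²) - 101) = -18*(6/(1 + 0²) - 101) = -18*(6/(1 + 0) - 101) = -18*(6/1 - 101) = -18*(6*1 - 101) = -18*(6 - 101) = -18*(-95) = 1710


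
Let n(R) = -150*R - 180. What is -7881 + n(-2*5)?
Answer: -6561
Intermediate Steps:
n(R) = -180 - 150*R
-7881 + n(-2*5) = -7881 + (-180 - (-300)*5) = -7881 + (-180 - 150*(-10)) = -7881 + (-180 + 1500) = -7881 + 1320 = -6561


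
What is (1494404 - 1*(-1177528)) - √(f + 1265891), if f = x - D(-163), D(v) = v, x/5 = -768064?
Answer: 2671932 - I*√2574266 ≈ 2.6719e+6 - 1604.5*I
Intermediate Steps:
x = -3840320 (x = 5*(-768064) = -3840320)
f = -3840157 (f = -3840320 - 1*(-163) = -3840320 + 163 = -3840157)
(1494404 - 1*(-1177528)) - √(f + 1265891) = (1494404 - 1*(-1177528)) - √(-3840157 + 1265891) = (1494404 + 1177528) - √(-2574266) = 2671932 - I*√2574266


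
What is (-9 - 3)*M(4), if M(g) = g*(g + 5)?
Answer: -432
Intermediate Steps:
M(g) = g*(5 + g)
(-9 - 3)*M(4) = (-9 - 3)*(4*(5 + 4)) = -48*9 = -12*36 = -432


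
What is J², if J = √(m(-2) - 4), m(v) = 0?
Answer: -4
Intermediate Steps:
J = 2*I (J = √(0 - 4) = √(-4) = 2*I ≈ 2.0*I)
J² = (2*I)² = -4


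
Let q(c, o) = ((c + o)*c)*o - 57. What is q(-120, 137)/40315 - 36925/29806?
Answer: -1402930171/171661270 ≈ -8.1727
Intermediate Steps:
q(c, o) = -57 + c*o*(c + o) (q(c, o) = (c*(c + o))*o - 57 = c*o*(c + o) - 57 = -57 + c*o*(c + o))
q(-120, 137)/40315 - 36925/29806 = (-57 - 120*137² + 137*(-120)²)/40315 - 36925/29806 = (-57 - 120*18769 + 137*14400)*(1/40315) - 36925*1/29806 = (-57 - 2252280 + 1972800)*(1/40315) - 5275/4258 = -279537*1/40315 - 5275/4258 = -279537/40315 - 5275/4258 = -1402930171/171661270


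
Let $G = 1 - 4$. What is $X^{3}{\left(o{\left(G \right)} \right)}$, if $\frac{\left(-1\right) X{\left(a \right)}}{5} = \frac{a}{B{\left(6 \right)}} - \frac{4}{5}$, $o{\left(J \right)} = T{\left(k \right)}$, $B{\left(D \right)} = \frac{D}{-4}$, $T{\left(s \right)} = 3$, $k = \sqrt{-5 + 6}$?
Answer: $2744$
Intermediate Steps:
$G = -3$ ($G = 1 - 4 = -3$)
$k = 1$ ($k = \sqrt{1} = 1$)
$B{\left(D \right)} = - \frac{D}{4}$ ($B{\left(D \right)} = D \left(- \frac{1}{4}\right) = - \frac{D}{4}$)
$o{\left(J \right)} = 3$
$X{\left(a \right)} = 4 + \frac{10 a}{3}$ ($X{\left(a \right)} = - 5 \left(\frac{a}{\left(- \frac{1}{4}\right) 6} - \frac{4}{5}\right) = - 5 \left(\frac{a}{- \frac{3}{2}} - \frac{4}{5}\right) = - 5 \left(a \left(- \frac{2}{3}\right) - \frac{4}{5}\right) = - 5 \left(- \frac{2 a}{3} - \frac{4}{5}\right) = - 5 \left(- \frac{4}{5} - \frac{2 a}{3}\right) = 4 + \frac{10 a}{3}$)
$X^{3}{\left(o{\left(G \right)} \right)} = \left(4 + \frac{10}{3} \cdot 3\right)^{3} = \left(4 + 10\right)^{3} = 14^{3} = 2744$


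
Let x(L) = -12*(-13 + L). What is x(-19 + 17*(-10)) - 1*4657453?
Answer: -4655029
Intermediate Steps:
x(L) = 156 - 12*L
x(-19 + 17*(-10)) - 1*4657453 = (156 - 12*(-19 + 17*(-10))) - 1*4657453 = (156 - 12*(-19 - 170)) - 4657453 = (156 - 12*(-189)) - 4657453 = (156 + 2268) - 4657453 = 2424 - 4657453 = -4655029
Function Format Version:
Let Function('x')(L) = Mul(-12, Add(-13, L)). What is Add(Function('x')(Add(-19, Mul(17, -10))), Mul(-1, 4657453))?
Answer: -4655029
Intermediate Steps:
Function('x')(L) = Add(156, Mul(-12, L))
Add(Function('x')(Add(-19, Mul(17, -10))), Mul(-1, 4657453)) = Add(Add(156, Mul(-12, Add(-19, Mul(17, -10)))), Mul(-1, 4657453)) = Add(Add(156, Mul(-12, Add(-19, -170))), -4657453) = Add(Add(156, Mul(-12, -189)), -4657453) = Add(Add(156, 2268), -4657453) = Add(2424, -4657453) = -4655029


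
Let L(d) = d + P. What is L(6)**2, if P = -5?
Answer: 1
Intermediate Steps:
L(d) = -5 + d (L(d) = d - 5 = -5 + d)
L(6)**2 = (-5 + 6)**2 = 1**2 = 1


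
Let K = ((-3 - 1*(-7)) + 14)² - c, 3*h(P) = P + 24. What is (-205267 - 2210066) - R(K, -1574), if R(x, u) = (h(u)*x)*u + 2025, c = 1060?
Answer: 1788367126/3 ≈ 5.9612e+8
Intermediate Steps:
h(P) = 8 + P/3 (h(P) = (P + 24)/3 = (24 + P)/3 = 8 + P/3)
K = -736 (K = ((-3 - 1*(-7)) + 14)² - 1*1060 = ((-3 + 7) + 14)² - 1060 = (4 + 14)² - 1060 = 18² - 1060 = 324 - 1060 = -736)
R(x, u) = 2025 + u*x*(8 + u/3) (R(x, u) = ((8 + u/3)*x)*u + 2025 = (x*(8 + u/3))*u + 2025 = u*x*(8 + u/3) + 2025 = 2025 + u*x*(8 + u/3))
(-205267 - 2210066) - R(K, -1574) = (-205267 - 2210066) - (2025 + (⅓)*(-1574)*(-736)*(24 - 1574)) = -2415333 - (2025 + (⅓)*(-1574)*(-736)*(-1550)) = -2415333 - (2025 - 1795619200/3) = -2415333 - 1*(-1795613125/3) = -2415333 + 1795613125/3 = 1788367126/3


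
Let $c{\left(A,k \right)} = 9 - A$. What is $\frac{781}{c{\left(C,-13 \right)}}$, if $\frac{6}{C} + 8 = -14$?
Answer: $\frac{8591}{102} \approx 84.225$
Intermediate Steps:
$C = - \frac{3}{11}$ ($C = \frac{6}{-8 - 14} = \frac{6}{-22} = 6 \left(- \frac{1}{22}\right) = - \frac{3}{11} \approx -0.27273$)
$\frac{781}{c{\left(C,-13 \right)}} = \frac{781}{9 - - \frac{3}{11}} = \frac{781}{9 + \frac{3}{11}} = \frac{781}{\frac{102}{11}} = 781 \cdot \frac{11}{102} = \frac{8591}{102}$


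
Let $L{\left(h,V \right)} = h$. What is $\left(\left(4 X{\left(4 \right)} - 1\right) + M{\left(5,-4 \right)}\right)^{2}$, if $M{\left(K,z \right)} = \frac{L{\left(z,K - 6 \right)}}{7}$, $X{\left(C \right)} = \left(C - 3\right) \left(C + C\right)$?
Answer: $\frac{45369}{49} \approx 925.9$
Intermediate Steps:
$X{\left(C \right)} = 2 C \left(-3 + C\right)$ ($X{\left(C \right)} = \left(-3 + C\right) 2 C = 2 C \left(-3 + C\right)$)
$M{\left(K,z \right)} = \frac{z}{7}$
$\left(\left(4 X{\left(4 \right)} - 1\right) + M{\left(5,-4 \right)}\right)^{2} = \left(\left(4 \cdot 2 \cdot 4 \left(-3 + 4\right) - 1\right) + \frac{1}{7} \left(-4\right)\right)^{2} = \left(\left(4 \cdot 2 \cdot 4 \cdot 1 - 1\right) - \frac{4}{7}\right)^{2} = \left(\left(4 \cdot 8 - 1\right) - \frac{4}{7}\right)^{2} = \left(\left(32 - 1\right) - \frac{4}{7}\right)^{2} = \left(31 - \frac{4}{7}\right)^{2} = \left(\frac{213}{7}\right)^{2} = \frac{45369}{49}$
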